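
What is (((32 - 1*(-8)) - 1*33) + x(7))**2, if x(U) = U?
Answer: 196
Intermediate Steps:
(((32 - 1*(-8)) - 1*33) + x(7))**2 = (((32 - 1*(-8)) - 1*33) + 7)**2 = (((32 + 8) - 33) + 7)**2 = ((40 - 33) + 7)**2 = (7 + 7)**2 = 14**2 = 196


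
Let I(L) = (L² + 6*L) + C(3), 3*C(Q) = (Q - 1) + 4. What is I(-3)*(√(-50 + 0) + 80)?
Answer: -560 - 35*I*√2 ≈ -560.0 - 49.497*I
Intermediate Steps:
C(Q) = 1 + Q/3 (C(Q) = ((Q - 1) + 4)/3 = ((-1 + Q) + 4)/3 = (3 + Q)/3 = 1 + Q/3)
I(L) = 2 + L² + 6*L (I(L) = (L² + 6*L) + (1 + (⅓)*3) = (L² + 6*L) + (1 + 1) = (L² + 6*L) + 2 = 2 + L² + 6*L)
I(-3)*(√(-50 + 0) + 80) = (2 + (-3)² + 6*(-3))*(√(-50 + 0) + 80) = (2 + 9 - 18)*(√(-50) + 80) = -7*(5*I*√2 + 80) = -7*(80 + 5*I*√2) = -560 - 35*I*√2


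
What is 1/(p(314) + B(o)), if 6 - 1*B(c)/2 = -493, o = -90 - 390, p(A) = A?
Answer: 1/1312 ≈ 0.00076220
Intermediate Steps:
o = -480
B(c) = 998 (B(c) = 12 - 2*(-493) = 12 + 986 = 998)
1/(p(314) + B(o)) = 1/(314 + 998) = 1/1312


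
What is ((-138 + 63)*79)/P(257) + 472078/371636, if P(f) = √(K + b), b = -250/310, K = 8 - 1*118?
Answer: 236039/185818 + 395*I*√106485/229 ≈ 1.2703 + 562.87*I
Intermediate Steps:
K = -110 (K = 8 - 118 = -110)
b = -25/31 (b = -250*1/310 = -25/31 ≈ -0.80645)
P(f) = I*√106485/31 (P(f) = √(-110 - 25/31) = √(-3435/31) = I*√106485/31)
((-138 + 63)*79)/P(257) + 472078/371636 = ((-138 + 63)*79)/((I*√106485/31)) + 472078/371636 = (-75*79)*(-I*√106485/3435) + 472078*(1/371636) = -(-395)*I*√106485/229 + 236039/185818 = 395*I*√106485/229 + 236039/185818 = 236039/185818 + 395*I*√106485/229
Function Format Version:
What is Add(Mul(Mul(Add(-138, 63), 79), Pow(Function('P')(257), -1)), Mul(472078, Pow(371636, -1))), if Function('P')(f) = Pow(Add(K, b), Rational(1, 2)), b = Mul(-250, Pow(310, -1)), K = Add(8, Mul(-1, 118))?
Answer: Add(Rational(236039, 185818), Mul(Rational(395, 229), I, Pow(106485, Rational(1, 2)))) ≈ Add(1.2703, Mul(562.87, I))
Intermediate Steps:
K = -110 (K = Add(8, -118) = -110)
b = Rational(-25, 31) (b = Mul(-250, Rational(1, 310)) = Rational(-25, 31) ≈ -0.80645)
Function('P')(f) = Mul(Rational(1, 31), I, Pow(106485, Rational(1, 2))) (Function('P')(f) = Pow(Add(-110, Rational(-25, 31)), Rational(1, 2)) = Pow(Rational(-3435, 31), Rational(1, 2)) = Mul(Rational(1, 31), I, Pow(106485, Rational(1, 2))))
Add(Mul(Mul(Add(-138, 63), 79), Pow(Function('P')(257), -1)), Mul(472078, Pow(371636, -1))) = Add(Mul(Mul(Add(-138, 63), 79), Pow(Mul(Rational(1, 31), I, Pow(106485, Rational(1, 2))), -1)), Mul(472078, Pow(371636, -1))) = Add(Mul(Mul(-75, 79), Mul(Rational(-1, 3435), I, Pow(106485, Rational(1, 2)))), Mul(472078, Rational(1, 371636))) = Add(Mul(-5925, Mul(Rational(-1, 3435), I, Pow(106485, Rational(1, 2)))), Rational(236039, 185818)) = Add(Mul(Rational(395, 229), I, Pow(106485, Rational(1, 2))), Rational(236039, 185818)) = Add(Rational(236039, 185818), Mul(Rational(395, 229), I, Pow(106485, Rational(1, 2))))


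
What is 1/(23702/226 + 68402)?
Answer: 113/7741277 ≈ 1.4597e-5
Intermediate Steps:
1/(23702/226 + 68402) = 1/(23702*(1/226) + 68402) = 1/(11851/113 + 68402) = 1/(7741277/113) = 113/7741277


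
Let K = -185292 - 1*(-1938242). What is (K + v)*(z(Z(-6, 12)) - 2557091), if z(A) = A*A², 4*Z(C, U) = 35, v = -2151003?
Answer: 65125829082297/64 ≈ 1.0176e+12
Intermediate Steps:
Z(C, U) = 35/4 (Z(C, U) = (¼)*35 = 35/4)
z(A) = A³
K = 1752950 (K = -185292 + 1938242 = 1752950)
(K + v)*(z(Z(-6, 12)) - 2557091) = (1752950 - 2151003)*((35/4)³ - 2557091) = -398053*(42875/64 - 2557091) = -398053*(-163610949/64) = 65125829082297/64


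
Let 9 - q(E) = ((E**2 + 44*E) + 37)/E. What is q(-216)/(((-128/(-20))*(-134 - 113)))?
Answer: -195665/1707264 ≈ -0.11461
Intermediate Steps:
q(E) = 9 - (37 + E**2 + 44*E)/E (q(E) = 9 - ((E**2 + 44*E) + 37)/E = 9 - (37 + E**2 + 44*E)/E)
q(-216)/(((-128/(-20))*(-134 - 113))) = (-35 - 1*(-216) - 37/(-216))/(((-128/(-20))*(-134 - 113))) = (-35 + 216 - 37*(-1/216))/((-128*(-1/20)*(-247))) = (-35 + 216 + 37/216)/(((32/5)*(-247))) = 39133/(216*(-7904/5)) = (39133/216)*(-5/7904) = -195665/1707264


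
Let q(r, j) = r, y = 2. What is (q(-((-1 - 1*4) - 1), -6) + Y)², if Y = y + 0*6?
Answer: 64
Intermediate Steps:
Y = 2 (Y = 2 + 0*6 = 2 + 0 = 2)
(q(-((-1 - 1*4) - 1), -6) + Y)² = (-((-1 - 1*4) - 1) + 2)² = (-((-1 - 4) - 1) + 2)² = (-(-5 - 1) + 2)² = (-1*(-6) + 2)² = (6 + 2)² = 8² = 64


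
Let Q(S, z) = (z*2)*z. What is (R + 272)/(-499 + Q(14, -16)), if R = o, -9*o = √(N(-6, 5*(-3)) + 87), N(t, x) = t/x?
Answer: 272/13 - √2185/585 ≈ 20.843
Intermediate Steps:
Q(S, z) = 2*z² (Q(S, z) = (2*z)*z = 2*z²)
o = -√2185/45 (o = -√(-6/(5*(-3)) + 87)/9 = -√(-6/(-15) + 87)/9 = -√(-6*(-1/15) + 87)/9 = -√(⅖ + 87)/9 = -√2185/45 ≈ -1.0388)
R = -√2185/45 ≈ -1.0388
(R + 272)/(-499 + Q(14, -16)) = (-√2185/45 + 272)/(-499 + 2*(-16)²) = (272 - √2185/45)/(-499 + 2*256) = (272 - √2185/45)/(-499 + 512) = (272 - √2185/45)/13 = (272 - √2185/45)*(1/13) = 272/13 - √2185/585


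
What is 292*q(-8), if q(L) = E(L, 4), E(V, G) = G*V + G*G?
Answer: -4672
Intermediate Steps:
E(V, G) = G² + G*V (E(V, G) = G*V + G² = G² + G*V)
q(L) = 16 + 4*L (q(L) = 4*(4 + L) = 16 + 4*L)
292*q(-8) = 292*(16 + 4*(-8)) = 292*(16 - 32) = 292*(-16) = -4672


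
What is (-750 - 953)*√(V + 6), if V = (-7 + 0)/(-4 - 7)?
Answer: -1703*√803/11 ≈ -4387.1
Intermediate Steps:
V = 7/11 (V = -7/(-11) = -7*(-1/11) = 7/11 ≈ 0.63636)
(-750 - 953)*√(V + 6) = (-750 - 953)*√(7/11 + 6) = -1703*√803/11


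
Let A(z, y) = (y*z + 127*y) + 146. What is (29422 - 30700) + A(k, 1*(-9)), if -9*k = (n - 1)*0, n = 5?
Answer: -2275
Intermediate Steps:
k = 0 (k = -(5 - 1)*0/9 = -4*0/9 = -1/9*0 = 0)
A(z, y) = 146 + 127*y + y*z (A(z, y) = (127*y + y*z) + 146 = 146 + 127*y + y*z)
(29422 - 30700) + A(k, 1*(-9)) = (29422 - 30700) + (146 + 127*(1*(-9)) + (1*(-9))*0) = -1278 + (146 + 127*(-9) - 9*0) = -1278 + (146 - 1143 + 0) = -1278 - 997 = -2275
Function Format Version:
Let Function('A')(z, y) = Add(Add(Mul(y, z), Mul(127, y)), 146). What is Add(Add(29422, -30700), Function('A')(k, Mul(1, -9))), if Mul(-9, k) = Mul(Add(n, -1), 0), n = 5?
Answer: -2275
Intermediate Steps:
k = 0 (k = Mul(Rational(-1, 9), Mul(Add(5, -1), 0)) = Mul(Rational(-1, 9), Mul(4, 0)) = Mul(Rational(-1, 9), 0) = 0)
Function('A')(z, y) = Add(146, Mul(127, y), Mul(y, z)) (Function('A')(z, y) = Add(Add(Mul(127, y), Mul(y, z)), 146) = Add(146, Mul(127, y), Mul(y, z)))
Add(Add(29422, -30700), Function('A')(k, Mul(1, -9))) = Add(Add(29422, -30700), Add(146, Mul(127, Mul(1, -9)), Mul(Mul(1, -9), 0))) = Add(-1278, Add(146, Mul(127, -9), Mul(-9, 0))) = Add(-1278, Add(146, -1143, 0)) = Add(-1278, -997) = -2275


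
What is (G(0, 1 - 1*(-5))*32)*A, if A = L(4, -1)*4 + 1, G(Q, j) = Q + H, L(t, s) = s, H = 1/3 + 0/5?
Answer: -32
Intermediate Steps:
H = 1/3 (H = 1*(1/3) + 0*(1/5) = 1/3 + 0 = 1/3 ≈ 0.33333)
G(Q, j) = 1/3 + Q (G(Q, j) = Q + 1/3 = 1/3 + Q)
A = -3 (A = -1*4 + 1 = -4 + 1 = -3)
(G(0, 1 - 1*(-5))*32)*A = ((1/3 + 0)*32)*(-3) = ((1/3)*32)*(-3) = (32/3)*(-3) = -32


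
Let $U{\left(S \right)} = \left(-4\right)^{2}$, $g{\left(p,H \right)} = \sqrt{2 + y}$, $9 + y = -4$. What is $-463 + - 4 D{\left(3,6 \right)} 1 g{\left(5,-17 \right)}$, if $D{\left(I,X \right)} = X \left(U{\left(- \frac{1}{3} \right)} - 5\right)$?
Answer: $-463 - 264 i \sqrt{11} \approx -463.0 - 875.59 i$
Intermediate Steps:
$y = -13$ ($y = -9 - 4 = -13$)
$g{\left(p,H \right)} = i \sqrt{11}$ ($g{\left(p,H \right)} = \sqrt{2 - 13} = \sqrt{-11} = i \sqrt{11}$)
$U{\left(S \right)} = 16$
$D{\left(I,X \right)} = 11 X$ ($D{\left(I,X \right)} = X \left(16 - 5\right) = X 11 = 11 X$)
$-463 + - 4 D{\left(3,6 \right)} 1 g{\left(5,-17 \right)} = -463 + - 4 \cdot 11 \cdot 6 \cdot 1 i \sqrt{11} = -463 + \left(-4\right) 66 \cdot 1 i \sqrt{11} = -463 + \left(-264\right) 1 i \sqrt{11} = -463 - 264 i \sqrt{11}$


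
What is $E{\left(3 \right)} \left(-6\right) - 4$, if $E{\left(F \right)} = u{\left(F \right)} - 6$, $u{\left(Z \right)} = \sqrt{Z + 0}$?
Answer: $32 - 6 \sqrt{3} \approx 21.608$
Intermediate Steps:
$u{\left(Z \right)} = \sqrt{Z}$
$E{\left(F \right)} = -6 + \sqrt{F}$ ($E{\left(F \right)} = \sqrt{F} - 6 = -6 + \sqrt{F}$)
$E{\left(3 \right)} \left(-6\right) - 4 = \left(-6 + \sqrt{3}\right) \left(-6\right) - 4 = \left(36 - 6 \sqrt{3}\right) - 4 = 32 - 6 \sqrt{3}$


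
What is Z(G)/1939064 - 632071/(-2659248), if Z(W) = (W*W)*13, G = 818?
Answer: 3044674085665/644556507984 ≈ 4.7237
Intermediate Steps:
Z(W) = 13*W² (Z(W) = W²*13 = 13*W²)
Z(G)/1939064 - 632071/(-2659248) = (13*818²)/1939064 - 632071/(-2659248) = (13*669124)*(1/1939064) - 632071*(-1/2659248) = 8698612*(1/1939064) + 632071/2659248 = 2174653/484766 + 632071/2659248 = 3044674085665/644556507984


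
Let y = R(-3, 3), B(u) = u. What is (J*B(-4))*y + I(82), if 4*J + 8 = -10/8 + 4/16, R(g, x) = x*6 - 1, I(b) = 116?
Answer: 269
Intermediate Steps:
R(g, x) = -1 + 6*x (R(g, x) = 6*x - 1 = -1 + 6*x)
y = 17 (y = -1 + 6*3 = -1 + 18 = 17)
J = -9/4 (J = -2 + (-10/8 + 4/16)/4 = -2 + (-10*⅛ + 4*(1/16))/4 = -2 + (-5/4 + ¼)/4 = -2 + (¼)*(-1) = -2 - ¼ = -9/4 ≈ -2.2500)
(J*B(-4))*y + I(82) = -9/4*(-4)*17 + 116 = 9*17 + 116 = 153 + 116 = 269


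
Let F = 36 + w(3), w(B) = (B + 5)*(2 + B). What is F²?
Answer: 5776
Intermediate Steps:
w(B) = (2 + B)*(5 + B) (w(B) = (5 + B)*(2 + B) = (2 + B)*(5 + B))
F = 76 (F = 36 + (10 + 3² + 7*3) = 36 + (10 + 9 + 21) = 36 + 40 = 76)
F² = 76² = 5776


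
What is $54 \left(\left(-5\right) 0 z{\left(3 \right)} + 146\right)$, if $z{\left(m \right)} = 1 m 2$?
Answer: $7884$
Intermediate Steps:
$z{\left(m \right)} = 2 m$ ($z{\left(m \right)} = m 2 = 2 m$)
$54 \left(\left(-5\right) 0 z{\left(3 \right)} + 146\right) = 54 \left(\left(-5\right) 0 \cdot 2 \cdot 3 + 146\right) = 54 \left(0 \cdot 6 + 146\right) = 54 \left(0 + 146\right) = 54 \cdot 146 = 7884$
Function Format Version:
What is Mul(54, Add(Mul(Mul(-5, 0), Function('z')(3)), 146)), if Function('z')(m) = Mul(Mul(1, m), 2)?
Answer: 7884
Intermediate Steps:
Function('z')(m) = Mul(2, m) (Function('z')(m) = Mul(m, 2) = Mul(2, m))
Mul(54, Add(Mul(Mul(-5, 0), Function('z')(3)), 146)) = Mul(54, Add(Mul(Mul(-5, 0), Mul(2, 3)), 146)) = Mul(54, Add(Mul(0, 6), 146)) = Mul(54, Add(0, 146)) = Mul(54, 146) = 7884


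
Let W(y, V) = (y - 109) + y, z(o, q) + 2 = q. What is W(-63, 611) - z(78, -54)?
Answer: -179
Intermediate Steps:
z(o, q) = -2 + q
W(y, V) = -109 + 2*y (W(y, V) = (-109 + y) + y = -109 + 2*y)
W(-63, 611) - z(78, -54) = (-109 + 2*(-63)) - (-2 - 54) = (-109 - 126) - 1*(-56) = -235 + 56 = -179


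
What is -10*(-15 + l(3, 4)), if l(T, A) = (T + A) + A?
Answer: 40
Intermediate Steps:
l(T, A) = T + 2*A (l(T, A) = (A + T) + A = T + 2*A)
-10*(-15 + l(3, 4)) = -10*(-15 + (3 + 2*4)) = -10*(-15 + (3 + 8)) = -10*(-15 + 11) = -10*(-4) = 40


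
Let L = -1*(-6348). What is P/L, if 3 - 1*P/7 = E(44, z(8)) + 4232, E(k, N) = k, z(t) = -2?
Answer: -29911/6348 ≈ -4.7119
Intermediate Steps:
L = 6348
P = -29911 (P = 21 - 7*(44 + 4232) = 21 - 7*4276 = 21 - 29932 = -29911)
P/L = -29911/6348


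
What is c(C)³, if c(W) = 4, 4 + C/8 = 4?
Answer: 64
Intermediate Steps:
C = 0 (C = -32 + 8*4 = -32 + 32 = 0)
c(C)³ = 4³ = 64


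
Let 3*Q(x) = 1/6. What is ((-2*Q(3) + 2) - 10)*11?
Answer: -803/9 ≈ -89.222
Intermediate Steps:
Q(x) = 1/18 (Q(x) = (⅓)/6 = (⅓)*(⅙) = 1/18)
((-2*Q(3) + 2) - 10)*11 = ((-2*1/18 + 2) - 10)*11 = ((-⅑ + 2) - 10)*11 = (17/9 - 10)*11 = -73/9*11 = -803/9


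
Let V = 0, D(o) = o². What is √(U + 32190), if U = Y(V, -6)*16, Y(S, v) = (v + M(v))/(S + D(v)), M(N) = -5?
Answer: 13*√1714/3 ≈ 179.40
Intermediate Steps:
Y(S, v) = (-5 + v)/(S + v²) (Y(S, v) = (v - 5)/(S + v²) = (-5 + v)/(S + v²))
U = -44/9 (U = ((-5 - 6)/(0 + (-6)²))*16 = (-11/(0 + 36))*16 = (-11/36)*16 = ((1/36)*(-11))*16 = -11/36*16 = -44/9 ≈ -4.8889)
√(U + 32190) = √(-44/9 + 32190) = √(289666/9) = 13*√1714/3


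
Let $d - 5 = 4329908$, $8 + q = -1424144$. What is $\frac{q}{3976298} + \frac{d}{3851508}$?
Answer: $\frac{5865945790429}{7657371778692} \approx 0.76605$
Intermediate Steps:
$q = -1424152$ ($q = -8 - 1424144 = -1424152$)
$d = 4329913$ ($d = 5 + 4329908 = 4329913$)
$\frac{q}{3976298} + \frac{d}{3851508} = - \frac{1424152}{3976298} + \frac{4329913}{3851508} = \left(-1424152\right) \frac{1}{3976298} + 4329913 \cdot \frac{1}{3851508} = - \frac{712076}{1988149} + \frac{4329913}{3851508} = \frac{5865945790429}{7657371778692}$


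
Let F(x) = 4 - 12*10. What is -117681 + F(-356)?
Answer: -117797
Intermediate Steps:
F(x) = -116 (F(x) = 4 - 120 = -116)
-117681 + F(-356) = -117681 - 116 = -117797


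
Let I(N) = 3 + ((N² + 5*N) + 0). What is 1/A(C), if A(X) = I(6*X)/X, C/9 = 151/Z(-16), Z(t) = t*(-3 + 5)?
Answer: -3624/5432179 ≈ -0.00066714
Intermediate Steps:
Z(t) = 2*t (Z(t) = t*2 = 2*t)
I(N) = 3 + N² + 5*N (I(N) = 3 + (N² + 5*N) = 3 + N² + 5*N)
C = -1359/32 (C = 9*(151/((2*(-16)))) = 9*(151/(-32)) = 9*(151*(-1/32)) = 9*(-151/32) = -1359/32 ≈ -42.469)
A(X) = (3 + 30*X + 36*X²)/X (A(X) = (3 + (6*X)² + 5*(6*X))/X = (3 + 36*X² + 30*X)/X = (3 + 30*X + 36*X²)/X)
1/A(C) = 1/(30 + 3/(-1359/32) + 36*(-1359/32)) = 1/(30 + 3*(-32/1359) - 12231/8) = 1/(30 - 32/453 - 12231/8) = 1/(-5432179/3624) = -3624/5432179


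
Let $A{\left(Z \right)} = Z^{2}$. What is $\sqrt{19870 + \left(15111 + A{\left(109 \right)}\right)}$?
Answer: $\sqrt{46862} \approx 216.48$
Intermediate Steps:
$\sqrt{19870 + \left(15111 + A{\left(109 \right)}\right)} = \sqrt{19870 + \left(15111 + 109^{2}\right)} = \sqrt{19870 + \left(15111 + 11881\right)} = \sqrt{19870 + 26992} = \sqrt{46862}$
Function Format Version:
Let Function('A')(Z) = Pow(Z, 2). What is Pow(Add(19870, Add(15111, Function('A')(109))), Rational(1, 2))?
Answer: Pow(46862, Rational(1, 2)) ≈ 216.48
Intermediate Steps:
Pow(Add(19870, Add(15111, Function('A')(109))), Rational(1, 2)) = Pow(Add(19870, Add(15111, Pow(109, 2))), Rational(1, 2)) = Pow(Add(19870, Add(15111, 11881)), Rational(1, 2)) = Pow(Add(19870, 26992), Rational(1, 2)) = Pow(46862, Rational(1, 2))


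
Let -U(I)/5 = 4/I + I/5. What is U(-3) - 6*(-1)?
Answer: 47/3 ≈ 15.667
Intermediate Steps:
U(I) = -I - 20/I (U(I) = -5*(4/I + I/5) = -I - 20/I)
U(-3) - 6*(-1) = (-1*(-3) - 20/(-3)) - 6*(-1) = (3 - 20*(-1/3)) + 6 = (3 + 20/3) + 6 = 29/3 + 6 = 47/3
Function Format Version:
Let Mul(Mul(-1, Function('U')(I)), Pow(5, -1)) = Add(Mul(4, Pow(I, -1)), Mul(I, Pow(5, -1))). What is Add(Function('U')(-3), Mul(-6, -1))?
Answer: Rational(47, 3) ≈ 15.667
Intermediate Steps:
Function('U')(I) = Add(Mul(-1, I), Mul(-20, Pow(I, -1))) (Function('U')(I) = Mul(-5, Add(Mul(4, Pow(I, -1)), Mul(I, Pow(5, -1)))) = Mul(-5, Add(Mul(4, Pow(I, -1)), Mul(I, Rational(1, 5)))) = Mul(-5, Add(Mul(4, Pow(I, -1)), Mul(Rational(1, 5), I))) = Add(Mul(-1, I), Mul(-20, Pow(I, -1))))
Add(Function('U')(-3), Mul(-6, -1)) = Add(Add(Mul(-1, -3), Mul(-20, Pow(-3, -1))), Mul(-6, -1)) = Add(Add(3, Mul(-20, Rational(-1, 3))), 6) = Add(Add(3, Rational(20, 3)), 6) = Add(Rational(29, 3), 6) = Rational(47, 3)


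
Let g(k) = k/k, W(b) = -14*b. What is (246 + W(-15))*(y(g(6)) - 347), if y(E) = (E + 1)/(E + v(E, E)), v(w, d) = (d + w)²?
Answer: -790248/5 ≈ -1.5805e+5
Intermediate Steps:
g(k) = 1
y(E) = (1 + E)/(E + 4*E²) (y(E) = (E + 1)/(E + (E + E)²) = (1 + E)/(E + (2*E)²) = (1 + E)/(E + 4*E²))
(246 + W(-15))*(y(g(6)) - 347) = (246 - 14*(-15))*((1 + 1)/(1*(1 + 4*1)) - 347) = (246 + 210)*(1*2/(1 + 4) - 347) = 456*(1*2/5 - 347) = 456*(1*(⅕)*2 - 347) = 456*(⅖ - 347) = 456*(-1733/5) = -790248/5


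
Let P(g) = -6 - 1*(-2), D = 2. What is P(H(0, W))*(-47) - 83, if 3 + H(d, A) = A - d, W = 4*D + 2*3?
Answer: 105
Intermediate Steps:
W = 14 (W = 4*2 + 2*3 = 8 + 6 = 14)
H(d, A) = -3 + A - d (H(d, A) = -3 + (A - d) = -3 + A - d)
P(g) = -4 (P(g) = -6 + 2 = -4)
P(H(0, W))*(-47) - 83 = -4*(-47) - 83 = 188 - 83 = 105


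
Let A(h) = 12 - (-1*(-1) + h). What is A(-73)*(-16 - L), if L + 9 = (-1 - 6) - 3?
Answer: 252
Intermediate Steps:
L = -19 (L = -9 + ((-1 - 6) - 3) = -9 + (-7 - 3) = -9 - 10 = -19)
A(h) = 11 - h (A(h) = 12 - (1 + h) = 12 + (-1 - h) = 11 - h)
A(-73)*(-16 - L) = (11 - 1*(-73))*(-16 - 1*(-19)) = (11 + 73)*(-16 + 19) = 84*3 = 252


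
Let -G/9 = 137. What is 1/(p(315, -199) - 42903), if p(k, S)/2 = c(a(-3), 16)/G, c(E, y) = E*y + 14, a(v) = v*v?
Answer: -1233/52899715 ≈ -2.3308e-5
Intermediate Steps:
G = -1233 (G = -9*137 = -1233)
a(v) = v²
c(E, y) = 14 + E*y
p(k, S) = -316/1233 (p(k, S) = 2*((14 + (-3)²*16)/(-1233)) = 2*((14 + 9*16)*(-1/1233)) = 2*((14 + 144)*(-1/1233)) = 2*(158*(-1/1233)) = 2*(-158/1233) = -316/1233)
1/(p(315, -199) - 42903) = 1/(-316/1233 - 42903) = 1/(-52899715/1233) = -1233/52899715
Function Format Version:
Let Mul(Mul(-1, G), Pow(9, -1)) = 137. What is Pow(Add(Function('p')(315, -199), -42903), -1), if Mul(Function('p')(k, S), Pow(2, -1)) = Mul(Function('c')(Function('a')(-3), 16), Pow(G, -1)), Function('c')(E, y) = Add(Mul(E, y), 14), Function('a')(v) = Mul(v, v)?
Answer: Rational(-1233, 52899715) ≈ -2.3308e-5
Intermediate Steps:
G = -1233 (G = Mul(-9, 137) = -1233)
Function('a')(v) = Pow(v, 2)
Function('c')(E, y) = Add(14, Mul(E, y))
Function('p')(k, S) = Rational(-316, 1233) (Function('p')(k, S) = Mul(2, Mul(Add(14, Mul(Pow(-3, 2), 16)), Pow(-1233, -1))) = Mul(2, Mul(Add(14, Mul(9, 16)), Rational(-1, 1233))) = Mul(2, Mul(Add(14, 144), Rational(-1, 1233))) = Mul(2, Mul(158, Rational(-1, 1233))) = Mul(2, Rational(-158, 1233)) = Rational(-316, 1233))
Pow(Add(Function('p')(315, -199), -42903), -1) = Pow(Add(Rational(-316, 1233), -42903), -1) = Pow(Rational(-52899715, 1233), -1) = Rational(-1233, 52899715)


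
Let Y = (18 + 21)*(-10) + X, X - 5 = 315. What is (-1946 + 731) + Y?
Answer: -1285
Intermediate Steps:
X = 320 (X = 5 + 315 = 320)
Y = -70 (Y = (18 + 21)*(-10) + 320 = 39*(-10) + 320 = -390 + 320 = -70)
(-1946 + 731) + Y = (-1946 + 731) - 70 = -1215 - 70 = -1285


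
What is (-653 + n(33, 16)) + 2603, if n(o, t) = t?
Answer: 1966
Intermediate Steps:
(-653 + n(33, 16)) + 2603 = (-653 + 16) + 2603 = -637 + 2603 = 1966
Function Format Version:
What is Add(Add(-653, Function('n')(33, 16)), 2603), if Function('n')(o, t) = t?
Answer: 1966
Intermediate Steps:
Add(Add(-653, Function('n')(33, 16)), 2603) = Add(Add(-653, 16), 2603) = Add(-637, 2603) = 1966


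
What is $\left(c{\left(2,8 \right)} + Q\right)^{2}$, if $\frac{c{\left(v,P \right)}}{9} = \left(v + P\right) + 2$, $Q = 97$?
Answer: $42025$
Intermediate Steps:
$c{\left(v,P \right)} = 18 + 9 P + 9 v$ ($c{\left(v,P \right)} = 9 \left(\left(v + P\right) + 2\right) = 9 \left(\left(P + v\right) + 2\right) = 9 \left(2 + P + v\right) = 18 + 9 P + 9 v$)
$\left(c{\left(2,8 \right)} + Q\right)^{2} = \left(\left(18 + 9 \cdot 8 + 9 \cdot 2\right) + 97\right)^{2} = \left(\left(18 + 72 + 18\right) + 97\right)^{2} = \left(108 + 97\right)^{2} = 205^{2} = 42025$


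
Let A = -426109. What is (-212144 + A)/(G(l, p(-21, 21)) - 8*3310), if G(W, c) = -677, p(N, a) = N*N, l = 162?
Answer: 638253/27157 ≈ 23.502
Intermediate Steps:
p(N, a) = N²
(-212144 + A)/(G(l, p(-21, 21)) - 8*3310) = (-212144 - 426109)/(-677 - 8*3310) = -638253/(-677 - 26480) = -638253/(-27157) = -638253*(-1/27157) = 638253/27157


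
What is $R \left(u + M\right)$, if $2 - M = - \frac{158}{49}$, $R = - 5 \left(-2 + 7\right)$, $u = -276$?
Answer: $\frac{331700}{49} \approx 6769.4$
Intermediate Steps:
$R = -25$ ($R = \left(-5\right) 5 = -25$)
$M = \frac{256}{49}$ ($M = 2 - - \frac{158}{49} = 2 + \frac{158}{49} = \frac{256}{49} \approx 5.2245$)
$R \left(u + M\right) = - 25 \left(-276 + \frac{256}{49}\right) = \left(-25\right) \left(- \frac{13268}{49}\right) = \frac{331700}{49}$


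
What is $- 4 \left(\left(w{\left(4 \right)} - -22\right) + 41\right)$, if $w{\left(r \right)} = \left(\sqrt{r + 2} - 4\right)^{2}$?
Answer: $-340 + 32 \sqrt{6} \approx -261.62$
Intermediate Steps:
$w{\left(r \right)} = \left(-4 + \sqrt{2 + r}\right)^{2}$ ($w{\left(r \right)} = \left(\sqrt{2 + r} - 4\right)^{2} = \left(-4 + \sqrt{2 + r}\right)^{2}$)
$- 4 \left(\left(w{\left(4 \right)} - -22\right) + 41\right) = - 4 \left(\left(\left(-4 + \sqrt{2 + 4}\right)^{2} - -22\right) + 41\right) = - 4 \left(\left(\left(-4 + \sqrt{6}\right)^{2} + 22\right) + 41\right) = - 4 \left(\left(22 + \left(-4 + \sqrt{6}\right)^{2}\right) + 41\right) = - 4 \left(63 + \left(-4 + \sqrt{6}\right)^{2}\right) = -252 - 4 \left(-4 + \sqrt{6}\right)^{2}$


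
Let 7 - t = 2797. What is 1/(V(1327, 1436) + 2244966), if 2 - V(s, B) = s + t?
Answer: 1/2246431 ≈ 4.4515e-7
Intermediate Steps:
t = -2790 (t = 7 - 1*2797 = 7 - 2797 = -2790)
V(s, B) = 2792 - s (V(s, B) = 2 - (s - 2790) = 2 - (-2790 + s) = 2 + (2790 - s) = 2792 - s)
1/(V(1327, 1436) + 2244966) = 1/((2792 - 1*1327) + 2244966) = 1/((2792 - 1327) + 2244966) = 1/(1465 + 2244966) = 1/2246431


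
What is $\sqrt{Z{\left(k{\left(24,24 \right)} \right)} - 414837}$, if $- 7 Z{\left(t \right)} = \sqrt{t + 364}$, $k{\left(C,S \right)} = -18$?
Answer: $\frac{\sqrt{-20327013 - 7 \sqrt{346}}}{7} \approx 644.08 i$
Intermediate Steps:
$Z{\left(t \right)} = - \frac{\sqrt{364 + t}}{7}$ ($Z{\left(t \right)} = - \frac{\sqrt{t + 364}}{7} = - \frac{\sqrt{364 + t}}{7}$)
$\sqrt{Z{\left(k{\left(24,24 \right)} \right)} - 414837} = \sqrt{- \frac{\sqrt{364 - 18}}{7} - 414837} = \sqrt{- \frac{\sqrt{346}}{7} - 414837} = \sqrt{-414837 - \frac{\sqrt{346}}{7}}$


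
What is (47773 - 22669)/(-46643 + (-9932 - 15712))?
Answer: -25104/72287 ≈ -0.34728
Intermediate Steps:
(47773 - 22669)/(-46643 + (-9932 - 15712)) = 25104/(-46643 - 25644) = 25104/(-72287) = 25104*(-1/72287) = -25104/72287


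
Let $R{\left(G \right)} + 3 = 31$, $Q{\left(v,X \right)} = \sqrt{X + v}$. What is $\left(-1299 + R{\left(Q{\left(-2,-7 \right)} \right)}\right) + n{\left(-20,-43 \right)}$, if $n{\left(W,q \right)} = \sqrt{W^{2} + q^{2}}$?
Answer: $-1271 + \sqrt{2249} \approx -1223.6$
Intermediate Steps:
$R{\left(G \right)} = 28$ ($R{\left(G \right)} = -3 + 31 = 28$)
$\left(-1299 + R{\left(Q{\left(-2,-7 \right)} \right)}\right) + n{\left(-20,-43 \right)} = \left(-1299 + 28\right) + \sqrt{\left(-20\right)^{2} + \left(-43\right)^{2}} = -1271 + \sqrt{400 + 1849} = -1271 + \sqrt{2249}$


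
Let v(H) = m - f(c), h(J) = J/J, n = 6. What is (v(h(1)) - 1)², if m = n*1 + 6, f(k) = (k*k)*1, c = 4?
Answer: 25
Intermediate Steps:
h(J) = 1
f(k) = k² (f(k) = k²*1 = k²)
m = 12 (m = 6*1 + 6 = 6 + 6 = 12)
v(H) = -4 (v(H) = 12 - 1*4² = 12 - 1*16 = 12 - 16 = -4)
(v(h(1)) - 1)² = (-4 - 1)² = (-5)² = 25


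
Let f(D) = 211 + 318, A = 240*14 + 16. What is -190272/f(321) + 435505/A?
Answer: -411976127/1785904 ≈ -230.68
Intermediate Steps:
A = 3376 (A = 3360 + 16 = 3376)
f(D) = 529
-190272/f(321) + 435505/A = -190272/529 + 435505/3376 = -411976127/1785904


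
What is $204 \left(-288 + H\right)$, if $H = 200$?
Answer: $-17952$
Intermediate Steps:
$204 \left(-288 + H\right) = 204 \left(-288 + 200\right) = 204 \left(-88\right) = -17952$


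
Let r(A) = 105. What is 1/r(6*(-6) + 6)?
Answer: 1/105 ≈ 0.0095238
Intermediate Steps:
1/r(6*(-6) + 6) = 1/105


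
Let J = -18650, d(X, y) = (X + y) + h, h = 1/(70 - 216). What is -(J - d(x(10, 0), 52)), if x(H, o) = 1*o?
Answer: 2730491/146 ≈ 18702.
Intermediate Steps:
h = -1/146 (h = 1/(-146) = -1/146 ≈ -0.0068493)
x(H, o) = o
d(X, y) = -1/146 + X + y (d(X, y) = (X + y) - 1/146 = -1/146 + X + y)
-(J - d(x(10, 0), 52)) = -(-18650 - (-1/146 + 0 + 52)) = -(-18650 - 1*7591/146) = -(-18650 - 7591/146) = -1*(-2730491/146) = 2730491/146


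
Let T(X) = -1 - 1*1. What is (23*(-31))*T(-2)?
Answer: 1426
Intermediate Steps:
T(X) = -2 (T(X) = -1 - 1 = -2)
(23*(-31))*T(-2) = (23*(-31))*(-2) = -713*(-2) = 1426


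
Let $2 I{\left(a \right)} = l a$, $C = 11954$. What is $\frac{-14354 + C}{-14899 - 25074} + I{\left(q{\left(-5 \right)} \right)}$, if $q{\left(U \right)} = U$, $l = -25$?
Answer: $\frac{5001425}{79946} \approx 62.56$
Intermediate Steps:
$I{\left(a \right)} = - \frac{25 a}{2}$ ($I{\left(a \right)} = \frac{\left(-25\right) a}{2} = - \frac{25 a}{2}$)
$\frac{-14354 + C}{-14899 - 25074} + I{\left(q{\left(-5 \right)} \right)} = \frac{-14354 + 11954}{-14899 - 25074} - - \frac{125}{2} = - \frac{2400}{-39973} + \frac{125}{2} = \left(-2400\right) \left(- \frac{1}{39973}\right) + \frac{125}{2} = \frac{2400}{39973} + \frac{125}{2} = \frac{5001425}{79946}$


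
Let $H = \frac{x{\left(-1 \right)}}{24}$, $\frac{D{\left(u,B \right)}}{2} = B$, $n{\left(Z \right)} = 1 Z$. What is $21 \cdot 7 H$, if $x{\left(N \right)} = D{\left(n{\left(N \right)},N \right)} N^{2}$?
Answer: $- \frac{49}{4} \approx -12.25$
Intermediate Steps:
$n{\left(Z \right)} = Z$
$D{\left(u,B \right)} = 2 B$
$x{\left(N \right)} = 2 N^{3}$ ($x{\left(N \right)} = 2 N N^{2} = 2 N^{3}$)
$H = - \frac{1}{12}$ ($H = \frac{2 \left(-1\right)^{3}}{24} = 2 \left(-1\right) \frac{1}{24} = \left(-2\right) \frac{1}{24} = - \frac{1}{12} \approx -0.083333$)
$21 \cdot 7 H = 21 \cdot 7 \left(- \frac{1}{12}\right) = 147 \left(- \frac{1}{12}\right) = - \frac{49}{4}$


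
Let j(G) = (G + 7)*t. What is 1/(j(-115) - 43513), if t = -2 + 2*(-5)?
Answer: -1/42217 ≈ -2.3687e-5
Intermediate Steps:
t = -12 (t = -2 - 10 = -12)
j(G) = -84 - 12*G (j(G) = (G + 7)*(-12) = (7 + G)*(-12) = -84 - 12*G)
1/(j(-115) - 43513) = 1/((-84 - 12*(-115)) - 43513) = 1/((-84 + 1380) - 43513) = 1/(1296 - 43513) = 1/(-42217) = -1/42217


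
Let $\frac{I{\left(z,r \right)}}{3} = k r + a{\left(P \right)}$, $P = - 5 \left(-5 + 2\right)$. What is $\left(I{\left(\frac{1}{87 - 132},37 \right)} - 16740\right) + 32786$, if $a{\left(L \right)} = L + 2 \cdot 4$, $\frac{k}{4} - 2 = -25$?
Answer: $5903$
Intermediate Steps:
$P = 15$ ($P = \left(-5\right) \left(-3\right) = 15$)
$k = -92$ ($k = 8 + 4 \left(-25\right) = 8 - 100 = -92$)
$a{\left(L \right)} = 8 + L$ ($a{\left(L \right)} = L + 8 = 8 + L$)
$I{\left(z,r \right)} = 69 - 276 r$ ($I{\left(z,r \right)} = 3 \left(- 92 r + \left(8 + 15\right)\right) = 3 \left(- 92 r + 23\right) = 3 \left(23 - 92 r\right) = 69 - 276 r$)
$\left(I{\left(\frac{1}{87 - 132},37 \right)} - 16740\right) + 32786 = \left(\left(69 - 10212\right) - 16740\right) + 32786 = \left(-10143 - 16740\right) + 32786 = -26883 + 32786 = 5903$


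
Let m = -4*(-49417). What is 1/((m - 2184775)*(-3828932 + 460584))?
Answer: 1/6693267889236 ≈ 1.4940e-13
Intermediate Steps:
m = 197668
1/((m - 2184775)*(-3828932 + 460584)) = 1/((197668 - 2184775)*(-3828932 + 460584)) = 1/(-1987107*(-3368348)) = 1/6693267889236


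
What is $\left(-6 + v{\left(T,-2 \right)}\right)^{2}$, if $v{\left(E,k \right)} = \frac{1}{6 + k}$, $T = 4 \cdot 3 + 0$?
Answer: $\frac{529}{16} \approx 33.063$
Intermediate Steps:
$T = 12$ ($T = 12 + 0 = 12$)
$\left(-6 + v{\left(T,-2 \right)}\right)^{2} = \left(-6 + \frac{1}{6 - 2}\right)^{2} = \left(-6 + \frac{1}{4}\right)^{2} = \left(- \frac{23}{4}\right)^{2} = \frac{529}{16}$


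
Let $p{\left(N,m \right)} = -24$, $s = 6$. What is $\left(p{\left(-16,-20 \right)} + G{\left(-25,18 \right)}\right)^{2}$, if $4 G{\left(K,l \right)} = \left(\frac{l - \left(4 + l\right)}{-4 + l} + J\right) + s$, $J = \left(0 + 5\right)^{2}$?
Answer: $\frac{208849}{784} \approx 266.39$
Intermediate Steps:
$J = 25$ ($J = 5^{2} = 25$)
$G{\left(K,l \right)} = \frac{31}{4} - \frac{1}{-4 + l}$ ($G{\left(K,l \right)} = \frac{\left(\frac{l - \left(4 + l\right)}{-4 + l} + 25\right) + 6}{4} = \frac{\left(- \frac{4}{-4 + l} + 25\right) + 6}{4} = \frac{\left(25 - \frac{4}{-4 + l}\right) + 6}{4} = \frac{31 - \frac{4}{-4 + l}}{4} = \frac{31}{4} - \frac{1}{-4 + l}$)
$\left(p{\left(-16,-20 \right)} + G{\left(-25,18 \right)}\right)^{2} = \left(-24 + \frac{-128 + 31 \cdot 18}{4 \left(-4 + 18\right)}\right)^{2} = \left(-24 + \frac{-128 + 558}{4 \cdot 14}\right)^{2} = \left(-24 + \frac{1}{4} \cdot \frac{1}{14} \cdot 430\right)^{2} = \left(-24 + \frac{215}{28}\right)^{2} = \left(- \frac{457}{28}\right)^{2} = \frac{208849}{784}$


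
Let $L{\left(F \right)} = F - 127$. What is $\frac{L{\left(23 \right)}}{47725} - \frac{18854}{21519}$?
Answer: $- \frac{902045126}{1026994275} \approx -0.87833$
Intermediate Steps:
$L{\left(F \right)} = -127 + F$
$\frac{L{\left(23 \right)}}{47725} - \frac{18854}{21519} = \frac{-127 + 23}{47725} - \frac{18854}{21519} = \left(-104\right) \frac{1}{47725} - \frac{18854}{21519} = - \frac{104}{47725} - \frac{18854}{21519} = - \frac{902045126}{1026994275}$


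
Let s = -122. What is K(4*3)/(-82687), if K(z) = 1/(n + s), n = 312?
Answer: -1/15710530 ≈ -6.3652e-8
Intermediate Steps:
K(z) = 1/190 (K(z) = 1/(312 - 122) = 1/190)
K(4*3)/(-82687) = (1/190)/(-82687) = (1/190)*(-1/82687) = -1/15710530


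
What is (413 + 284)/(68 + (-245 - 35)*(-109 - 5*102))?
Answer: 697/173388 ≈ 0.0040199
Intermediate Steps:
(413 + 284)/(68 + (-245 - 35)*(-109 - 5*102)) = 697/(68 - 280*(-109 - 510)) = 697/(68 - 280*(-619)) = 697/(68 + 173320) = 697/173388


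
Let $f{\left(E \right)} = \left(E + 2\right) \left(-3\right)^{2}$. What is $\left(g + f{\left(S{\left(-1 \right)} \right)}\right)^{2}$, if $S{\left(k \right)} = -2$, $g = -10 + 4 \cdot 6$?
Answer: $196$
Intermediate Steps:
$g = 14$ ($g = -10 + 24 = 14$)
$f{\left(E \right)} = 18 + 9 E$ ($f{\left(E \right)} = \left(2 + E\right) 9 = 18 + 9 E$)
$\left(g + f{\left(S{\left(-1 \right)} \right)}\right)^{2} = \left(14 + \left(18 + 9 \left(-2\right)\right)\right)^{2} = \left(14 + \left(18 - 18\right)\right)^{2} = \left(14 + 0\right)^{2} = 14^{2} = 196$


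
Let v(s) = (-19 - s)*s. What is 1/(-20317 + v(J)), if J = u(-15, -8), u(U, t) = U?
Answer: -1/20257 ≈ -4.9366e-5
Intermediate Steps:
J = -15
v(s) = s*(-19 - s)
1/(-20317 + v(J)) = 1/(-20317 - 1*(-15)*(19 - 15)) = 1/(-20317 - 1*(-15)*4) = 1/(-20317 + 60) = 1/(-20257) = -1/20257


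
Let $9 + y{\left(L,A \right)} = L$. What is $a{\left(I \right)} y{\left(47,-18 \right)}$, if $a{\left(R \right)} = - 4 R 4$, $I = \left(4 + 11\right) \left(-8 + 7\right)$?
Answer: $9120$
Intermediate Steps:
$y{\left(L,A \right)} = -9 + L$
$I = -15$ ($I = 15 \left(-1\right) = -15$)
$a{\left(R \right)} = - 16 R$
$a{\left(I \right)} y{\left(47,-18 \right)} = \left(-16\right) \left(-15\right) \left(-9 + 47\right) = 240 \cdot 38 = 9120$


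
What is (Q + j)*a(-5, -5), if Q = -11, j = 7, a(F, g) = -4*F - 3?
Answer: -68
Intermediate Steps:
a(F, g) = -3 - 4*F
(Q + j)*a(-5, -5) = (-11 + 7)*(-3 - 4*(-5)) = -4*(-3 + 20) = -4*17 = -68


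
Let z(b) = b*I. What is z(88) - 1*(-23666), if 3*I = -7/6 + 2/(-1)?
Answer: 212158/9 ≈ 23573.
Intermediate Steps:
I = -19/18 (I = (-7/6 + 2/(-1))/3 = (-7*1/6 + 2*(-1))/3 = (-7/6 - 2)/3 = (1/3)*(-19/6) = -19/18 ≈ -1.0556)
z(b) = -19*b/18 (z(b) = b*(-19/18) = -19*b/18)
z(88) - 1*(-23666) = -19/18*88 - 1*(-23666) = -836/9 + 23666 = 212158/9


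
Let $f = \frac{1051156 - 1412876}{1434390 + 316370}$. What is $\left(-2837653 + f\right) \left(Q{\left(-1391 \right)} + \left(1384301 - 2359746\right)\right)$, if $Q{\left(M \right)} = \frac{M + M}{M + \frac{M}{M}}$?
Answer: $\frac{16840021399792277760}{6083891} \approx 2.768 \cdot 10^{12}$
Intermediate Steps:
$f = - \frac{9043}{43769}$ ($f = - \frac{361720}{1750760} = \left(-361720\right) \frac{1}{1750760} = - \frac{9043}{43769} \approx -0.20661$)
$Q{\left(M \right)} = \frac{2 M}{1 + M}$ ($Q{\left(M \right)} = \frac{2 M}{M + 1} = \frac{2 M}{1 + M}$)
$\left(-2837653 + f\right) \left(Q{\left(-1391 \right)} + \left(1384301 - 2359746\right)\right) = \left(-2837653 - \frac{9043}{43769}\right) \left(2 \left(-1391\right) \frac{1}{1 - 1391} + \left(1384301 - 2359746\right)\right) = - \frac{124201243200 \left(2 \left(-1391\right) \frac{1}{-1390} - 975445\right)}{43769} = - \frac{124201243200 \left(2 \left(-1391\right) \left(- \frac{1}{1390}\right) - 975445\right)}{43769} = - \frac{124201243200 \left(\frac{1391}{695} - 975445\right)}{43769} = \left(- \frac{124201243200}{43769}\right) \left(- \frac{677932884}{695}\right) = \frac{16840021399792277760}{6083891}$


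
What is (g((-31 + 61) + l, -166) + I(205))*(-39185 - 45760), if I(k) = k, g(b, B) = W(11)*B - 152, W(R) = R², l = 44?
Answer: 1701703185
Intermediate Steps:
g(b, B) = -152 + 121*B (g(b, B) = 11²*B - 152 = 121*B - 152 = -152 + 121*B)
(g((-31 + 61) + l, -166) + I(205))*(-39185 - 45760) = ((-152 + 121*(-166)) + 205)*(-39185 - 45760) = ((-152 - 20086) + 205)*(-84945) = (-20238 + 205)*(-84945) = -20033*(-84945) = 1701703185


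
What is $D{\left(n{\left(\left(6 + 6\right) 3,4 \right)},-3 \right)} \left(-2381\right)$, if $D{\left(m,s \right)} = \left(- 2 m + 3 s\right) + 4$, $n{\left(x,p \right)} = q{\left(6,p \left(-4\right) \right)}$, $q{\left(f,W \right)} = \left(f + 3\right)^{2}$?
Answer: $397627$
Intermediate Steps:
$q{\left(f,W \right)} = \left(3 + f\right)^{2}$
$n{\left(x,p \right)} = 81$ ($n{\left(x,p \right)} = \left(3 + 6\right)^{2} = 9^{2} = 81$)
$D{\left(m,s \right)} = 4 - 2 m + 3 s$
$D{\left(n{\left(\left(6 + 6\right) 3,4 \right)},-3 \right)} \left(-2381\right) = \left(4 - 162 + 3 \left(-3\right)\right) \left(-2381\right) = \left(4 - 162 - 9\right) \left(-2381\right) = \left(-167\right) \left(-2381\right) = 397627$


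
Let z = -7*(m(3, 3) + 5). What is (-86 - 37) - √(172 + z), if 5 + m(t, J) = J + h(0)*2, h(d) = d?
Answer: -123 - √151 ≈ -135.29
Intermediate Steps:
m(t, J) = -5 + J (m(t, J) = -5 + (J + 0*2) = -5 + (J + 0) = -5 + J)
z = -21 (z = -7*((-5 + 3) + 5) = -7*(-2 + 5) = -7*3 = -21)
(-86 - 37) - √(172 + z) = (-86 - 37) - √(172 - 21) = -123 - √151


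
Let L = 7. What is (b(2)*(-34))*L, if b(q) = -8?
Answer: 1904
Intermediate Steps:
(b(2)*(-34))*L = -8*(-34)*7 = 272*7 = 1904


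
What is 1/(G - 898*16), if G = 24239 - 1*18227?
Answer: -1/8356 ≈ -0.00011967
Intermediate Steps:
G = 6012 (G = 24239 - 18227 = 6012)
1/(G - 898*16) = 1/(6012 - 898*16) = 1/(6012 - 14368) = 1/(-8356) = -1/8356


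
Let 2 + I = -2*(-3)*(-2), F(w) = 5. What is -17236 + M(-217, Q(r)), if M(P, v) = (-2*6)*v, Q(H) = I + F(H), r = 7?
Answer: -17128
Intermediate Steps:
I = -14 (I = -2 - 2*(-3)*(-2) = -2 + 6*(-2) = -2 - 12 = -14)
Q(H) = -9 (Q(H) = -14 + 5 = -9)
M(P, v) = -12*v
-17236 + M(-217, Q(r)) = -17236 - 12*(-9) = -17236 + 108 = -17128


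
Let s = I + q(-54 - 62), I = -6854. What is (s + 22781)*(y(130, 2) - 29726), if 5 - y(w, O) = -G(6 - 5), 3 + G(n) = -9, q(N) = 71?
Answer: -475668534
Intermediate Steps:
G(n) = -12 (G(n) = -3 - 9 = -12)
y(w, O) = -7 (y(w, O) = 5 - (-1)*(-12) = 5 - 1*12 = 5 - 12 = -7)
s = -6783 (s = -6854 + 71 = -6783)
(s + 22781)*(y(130, 2) - 29726) = (-6783 + 22781)*(-7 - 29726) = 15998*(-29733) = -475668534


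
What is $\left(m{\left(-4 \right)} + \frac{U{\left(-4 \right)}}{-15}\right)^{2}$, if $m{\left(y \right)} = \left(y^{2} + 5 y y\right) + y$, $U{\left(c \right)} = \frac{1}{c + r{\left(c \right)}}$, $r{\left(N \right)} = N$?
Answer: $\frac{121903681}{14400} \approx 8465.5$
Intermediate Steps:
$U{\left(c \right)} = \frac{1}{2 c}$ ($U{\left(c \right)} = \frac{1}{c + c} = \frac{1}{2 c}$)
$m{\left(y \right)} = y + 6 y^{2}$ ($m{\left(y \right)} = \left(y^{2} + 5 y^{2}\right) + y = 6 y^{2} + y = y + 6 y^{2}$)
$\left(m{\left(-4 \right)} + \frac{U{\left(-4 \right)}}{-15}\right)^{2} = \left(- 4 \left(1 + 6 \left(-4\right)\right) + \frac{\frac{1}{2} \frac{1}{-4}}{-15}\right)^{2} = \left(- 4 \left(1 - 24\right) + \frac{1}{2} \left(- \frac{1}{4}\right) \left(- \frac{1}{15}\right)\right)^{2} = \left(\left(-4\right) \left(-23\right) - - \frac{1}{120}\right)^{2} = \left(92 + \frac{1}{120}\right)^{2} = \left(\frac{11041}{120}\right)^{2} = \frac{121903681}{14400}$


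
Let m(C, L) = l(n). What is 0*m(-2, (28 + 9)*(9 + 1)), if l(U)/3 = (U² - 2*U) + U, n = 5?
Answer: 0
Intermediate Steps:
l(U) = -3*U + 3*U² (l(U) = 3*((U² - 2*U) + U) = 3*(U² - U) = -3*U + 3*U²)
m(C, L) = 60 (m(C, L) = 3*5*(-1 + 5) = 3*5*4 = 60)
0*m(-2, (28 + 9)*(9 + 1)) = 0*60 = 0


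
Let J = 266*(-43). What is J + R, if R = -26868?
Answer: -38306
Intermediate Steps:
J = -11438
J + R = -11438 - 26868 = -38306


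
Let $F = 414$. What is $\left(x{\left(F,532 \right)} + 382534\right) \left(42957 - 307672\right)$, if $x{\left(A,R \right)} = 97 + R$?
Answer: $-101428993545$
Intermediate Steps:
$\left(x{\left(F,532 \right)} + 382534\right) \left(42957 - 307672\right) = \left(\left(97 + 532\right) + 382534\right) \left(42957 - 307672\right) = \left(629 + 382534\right) \left(-264715\right) = 383163 \left(-264715\right) = -101428993545$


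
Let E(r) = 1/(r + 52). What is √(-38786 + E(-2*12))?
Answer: I*√7602049/14 ≈ 196.94*I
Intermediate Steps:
E(r) = 1/(52 + r)
√(-38786 + E(-2*12)) = √(-38786 + 1/(52 - 2*12)) = √(-38786 + 1/(52 - 24)) = √(-38786 + 1/28) = √(-1086007/28) = I*√7602049/14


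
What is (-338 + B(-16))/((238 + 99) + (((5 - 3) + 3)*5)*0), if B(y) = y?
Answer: -354/337 ≈ -1.0504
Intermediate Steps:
(-338 + B(-16))/((238 + 99) + (((5 - 3) + 3)*5)*0) = (-338 - 16)/((238 + 99) + (((5 - 3) + 3)*5)*0) = -354/(337 + ((2 + 3)*5)*0) = -354/(337 + (5*5)*0) = -354/(337 + 25*0) = -354/(337 + 0) = -354/337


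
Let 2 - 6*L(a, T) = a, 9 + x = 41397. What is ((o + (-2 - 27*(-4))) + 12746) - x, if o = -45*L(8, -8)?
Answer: -28491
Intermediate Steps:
x = 41388 (x = -9 + 41397 = 41388)
L(a, T) = ⅓ - a/6
o = 45 (o = -45*(⅓ - ⅙*8) = -45*(⅓ - 4/3) = -45*(-1) = 45)
((o + (-2 - 27*(-4))) + 12746) - x = ((45 + (-2 - 27*(-4))) + 12746) - 1*41388 = ((45 + (-2 + 108)) + 12746) - 41388 = ((45 + 106) + 12746) - 41388 = (151 + 12746) - 41388 = 12897 - 41388 = -28491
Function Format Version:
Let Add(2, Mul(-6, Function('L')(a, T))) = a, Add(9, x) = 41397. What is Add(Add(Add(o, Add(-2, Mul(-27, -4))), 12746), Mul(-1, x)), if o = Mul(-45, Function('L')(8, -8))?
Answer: -28491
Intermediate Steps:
x = 41388 (x = Add(-9, 41397) = 41388)
Function('L')(a, T) = Add(Rational(1, 3), Mul(Rational(-1, 6), a))
o = 45 (o = Mul(-45, Add(Rational(1, 3), Mul(Rational(-1, 6), 8))) = Mul(-45, Add(Rational(1, 3), Rational(-4, 3))) = Mul(-45, -1) = 45)
Add(Add(Add(o, Add(-2, Mul(-27, -4))), 12746), Mul(-1, x)) = Add(Add(Add(45, Add(-2, Mul(-27, -4))), 12746), Mul(-1, 41388)) = Add(Add(Add(45, Add(-2, 108)), 12746), -41388) = Add(Add(Add(45, 106), 12746), -41388) = Add(Add(151, 12746), -41388) = Add(12897, -41388) = -28491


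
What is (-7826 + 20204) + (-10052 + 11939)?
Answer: 14265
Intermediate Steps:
(-7826 + 20204) + (-10052 + 11939) = 12378 + 1887 = 14265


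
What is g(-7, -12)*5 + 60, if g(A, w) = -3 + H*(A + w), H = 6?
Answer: -525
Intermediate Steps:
g(A, w) = -3 + 6*A + 6*w (g(A, w) = -3 + 6*(A + w) = -3 + (6*A + 6*w) = -3 + 6*A + 6*w)
g(-7, -12)*5 + 60 = (-3 + 6*(-7) + 6*(-12))*5 + 60 = (-3 - 42 - 72)*5 + 60 = -117*5 + 60 = -585 + 60 = -525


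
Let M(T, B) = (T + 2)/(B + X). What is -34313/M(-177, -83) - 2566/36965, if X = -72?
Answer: -7863974241/258755 ≈ -30392.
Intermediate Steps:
M(T, B) = (2 + T)/(-72 + B) (M(T, B) = (T + 2)/(B - 72) = (2 + T)/(-72 + B))
-34313/M(-177, -83) - 2566/36965 = -34313*(-72 - 83)/(2 - 177) - 2566/36965 = -34313/(-175/(-155)) - 2566*1/36965 = -34313/((-1/155*(-175))) - 2566/36965 = -34313/35/31 - 2566/36965 = -34313*31/35 - 2566/36965 = -1063703/35 - 2566/36965 = -7863974241/258755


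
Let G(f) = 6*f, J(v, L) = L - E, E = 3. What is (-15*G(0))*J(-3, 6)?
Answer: 0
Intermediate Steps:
J(v, L) = -3 + L (J(v, L) = L - 1*3 = L - 3 = -3 + L)
(-15*G(0))*J(-3, 6) = (-90*0)*(-3 + 6) = -15*0*3 = 0*3 = 0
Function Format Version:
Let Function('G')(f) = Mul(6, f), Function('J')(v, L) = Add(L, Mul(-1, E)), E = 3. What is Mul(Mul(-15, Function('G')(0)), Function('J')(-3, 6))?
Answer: 0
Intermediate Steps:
Function('J')(v, L) = Add(-3, L) (Function('J')(v, L) = Add(L, Mul(-1, 3)) = Add(L, -3) = Add(-3, L))
Mul(Mul(-15, Function('G')(0)), Function('J')(-3, 6)) = Mul(Mul(-15, Mul(6, 0)), Add(-3, 6)) = Mul(Mul(-15, 0), 3) = Mul(0, 3) = 0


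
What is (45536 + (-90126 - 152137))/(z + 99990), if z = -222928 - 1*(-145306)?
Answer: -196727/22368 ≈ -8.7950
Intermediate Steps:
z = -77622 (z = -222928 + 145306 = -77622)
(45536 + (-90126 - 152137))/(z + 99990) = (45536 + (-90126 - 152137))/(-77622 + 99990) = (45536 - 242263)/22368 = -196727*1/22368 = -196727/22368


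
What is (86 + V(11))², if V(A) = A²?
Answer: 42849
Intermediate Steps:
(86 + V(11))² = (86 + 11²)² = (86 + 121)² = 207² = 42849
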